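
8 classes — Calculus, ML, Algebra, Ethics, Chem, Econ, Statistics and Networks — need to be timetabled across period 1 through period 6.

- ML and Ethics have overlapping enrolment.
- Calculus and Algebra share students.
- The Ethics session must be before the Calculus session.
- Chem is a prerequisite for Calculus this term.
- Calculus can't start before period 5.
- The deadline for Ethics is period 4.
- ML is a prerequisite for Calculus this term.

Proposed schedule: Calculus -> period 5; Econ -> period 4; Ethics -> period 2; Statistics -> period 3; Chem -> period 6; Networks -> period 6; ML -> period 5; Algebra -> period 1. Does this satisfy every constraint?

No — it violates: Chem is a prerequisite for Calculus this term

Calculus and Algebra share students — holds.
ML is a prerequisite for Calculus this term — violated.
ML and Ethics have overlapping enrolment — holds.
Calculus can't start before period 5 — holds.
The deadline for Ethics is period 4 — holds.
Chem is a prerequisite for Calculus this term — violated.
The Ethics session must be before the Calculus session — holds.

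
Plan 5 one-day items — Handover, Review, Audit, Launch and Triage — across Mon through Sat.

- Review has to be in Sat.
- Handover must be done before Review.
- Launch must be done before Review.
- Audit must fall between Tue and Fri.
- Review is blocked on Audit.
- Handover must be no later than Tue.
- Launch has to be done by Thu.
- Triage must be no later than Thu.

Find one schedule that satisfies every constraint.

Review in Sat, Handover in Mon, Triage in Mon, Audit in Tue, Launch in Mon

Checking: Audit(Tue) before Review(Sat); Launch(Mon) before Review(Sat); Handover(Mon) before Review(Sat); Triage=Mon in [Mon,Thu]; Audit=Tue in [Tue,Fri]; Review=Sat in [Sat,Sat]; Launch=Mon in [Mon,Thu]; Handover=Mon in [Mon,Tue].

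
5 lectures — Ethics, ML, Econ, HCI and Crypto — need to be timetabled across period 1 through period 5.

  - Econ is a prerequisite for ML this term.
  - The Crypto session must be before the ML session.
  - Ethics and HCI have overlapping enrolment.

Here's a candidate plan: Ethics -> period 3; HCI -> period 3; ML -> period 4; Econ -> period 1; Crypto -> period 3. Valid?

Ethics and HCI have overlapping enrolment — violated.
Econ is a prerequisite for ML this term — holds.
The Crypto session must be before the ML session — holds.

Invalid. Ethics and HCI have overlapping enrolment.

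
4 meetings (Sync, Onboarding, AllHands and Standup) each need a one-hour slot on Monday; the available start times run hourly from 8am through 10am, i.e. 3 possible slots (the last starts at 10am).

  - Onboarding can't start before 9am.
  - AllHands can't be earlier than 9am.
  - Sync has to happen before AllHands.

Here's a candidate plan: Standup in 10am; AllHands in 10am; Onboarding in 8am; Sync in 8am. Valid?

Sync has to happen before AllHands — holds.
Onboarding can't start before 9am — violated.
AllHands can't be earlier than 9am — holds.

No — it violates: Onboarding can't start before 9am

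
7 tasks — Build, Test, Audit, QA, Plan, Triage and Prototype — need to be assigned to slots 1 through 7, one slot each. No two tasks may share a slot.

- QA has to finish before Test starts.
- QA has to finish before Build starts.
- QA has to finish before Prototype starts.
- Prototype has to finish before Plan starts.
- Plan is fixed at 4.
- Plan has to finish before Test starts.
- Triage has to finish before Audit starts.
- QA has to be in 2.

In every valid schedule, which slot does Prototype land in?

3

QA is fixed at 2 and must come before Prototype, so Prototype is at least 3.
Plan is fixed at 4 and must come after Prototype, so Prototype is at most 3.
So Prototype must be 3.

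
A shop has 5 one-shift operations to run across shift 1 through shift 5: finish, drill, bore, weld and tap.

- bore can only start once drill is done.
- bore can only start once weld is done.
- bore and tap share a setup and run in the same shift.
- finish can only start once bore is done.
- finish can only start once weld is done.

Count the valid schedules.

20

Splitting on finish: it can be shift 3 (1), shift 4 (5), shift 5 (14). Listing each branch's schedules as (drill, bore, weld, tap) by shift number:
finish=shift 3: (1,2,1,2) — 1.
finish=shift 4: (1,2,1,2) (1,3,1,3) (1,3,2,3) (2,3,1,3) (2,3,2,3) — 5.
finish=shift 5: (1,2,1,2) (1,3,1,3) (1,3,2,3) (1,4,1,4) (1,4,2,4) (1,4,3,4) (2,3,1,3) (2,3,2,3) (2,4,1,4) (2,4,2,4) (2,4,3,4) (3,4,1,4) (3,4,2,4) (3,4,3,4) — 14.
Summing: 1 + 5 + 14 = 20.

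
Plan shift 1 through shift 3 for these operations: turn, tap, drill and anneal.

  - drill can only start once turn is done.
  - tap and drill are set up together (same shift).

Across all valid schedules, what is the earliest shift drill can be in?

shift 2

Precedence pushes drill to at least shift 2.
drill at shift 2 is achievable: anneal in shift 1; tap in shift 2; drill in shift 2; turn in shift 1.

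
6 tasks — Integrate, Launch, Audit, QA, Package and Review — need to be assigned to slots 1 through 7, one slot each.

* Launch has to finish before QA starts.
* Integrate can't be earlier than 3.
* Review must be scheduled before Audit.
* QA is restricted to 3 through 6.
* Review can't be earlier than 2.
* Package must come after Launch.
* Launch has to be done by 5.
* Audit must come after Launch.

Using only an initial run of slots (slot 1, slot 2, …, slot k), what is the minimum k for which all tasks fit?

The precedence chain requires at least 2 distinct slots.
Integrate can't be placed before 3, so the schedule must run through at least slot 3.
3 works (last occupied slot: 3): for example QA -> 3; Audit -> 3; Integrate -> 3; Launch -> 1; Review -> 2; Package -> 2.

3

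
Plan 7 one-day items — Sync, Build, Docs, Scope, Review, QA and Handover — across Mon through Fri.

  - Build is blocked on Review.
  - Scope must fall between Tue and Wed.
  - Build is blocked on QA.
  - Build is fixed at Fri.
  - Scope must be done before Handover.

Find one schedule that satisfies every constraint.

Scope -> Tue; Review -> Mon; Sync -> Mon; QA -> Mon; Docs -> Mon; Handover -> Wed; Build -> Fri

Checking: Review(Mon) before Build(Fri); QA(Mon) before Build(Fri); Scope(Tue) before Handover(Wed); Build=Fri in [Fri,Fri]; Scope=Tue in [Tue,Wed].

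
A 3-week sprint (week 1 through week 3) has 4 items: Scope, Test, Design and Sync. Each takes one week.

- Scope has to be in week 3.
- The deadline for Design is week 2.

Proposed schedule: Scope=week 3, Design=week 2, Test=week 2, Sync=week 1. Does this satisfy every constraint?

The deadline for Design is week 2 — holds.
Scope has to be in week 3 — holds.

Yes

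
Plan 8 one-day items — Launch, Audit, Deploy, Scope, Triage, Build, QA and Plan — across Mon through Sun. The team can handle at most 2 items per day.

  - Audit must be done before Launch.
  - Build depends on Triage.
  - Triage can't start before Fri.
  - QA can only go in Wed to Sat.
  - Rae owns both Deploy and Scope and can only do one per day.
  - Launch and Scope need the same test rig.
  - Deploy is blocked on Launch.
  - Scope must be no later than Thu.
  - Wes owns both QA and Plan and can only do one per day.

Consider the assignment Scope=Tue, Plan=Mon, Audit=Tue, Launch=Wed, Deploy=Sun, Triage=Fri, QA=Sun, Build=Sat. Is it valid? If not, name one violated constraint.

No. QA can only go in Wed to Sat is not satisfied.

Deploy is blocked on Launch — holds.
Launch and Scope need the same test rig — holds.
The team can handle at most 2 items per day — holds.
Triage can't start before Fri — holds.
Build depends on Triage — holds.
Wes owns both QA and Plan and can only do one per day — holds.
Audit must be done before Launch — holds.
QA can only go in Wed to Sat — violated.
Scope must be no later than Thu — holds.
Rae owns both Deploy and Scope and can only do one per day — holds.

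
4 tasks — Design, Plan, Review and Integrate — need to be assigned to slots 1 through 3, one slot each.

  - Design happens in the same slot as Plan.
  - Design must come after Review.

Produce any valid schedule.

Plan -> 2; Review -> 1; Design -> 2; Integrate -> 1

Checking: Review(1) before Design(2); Design = Plan = 2.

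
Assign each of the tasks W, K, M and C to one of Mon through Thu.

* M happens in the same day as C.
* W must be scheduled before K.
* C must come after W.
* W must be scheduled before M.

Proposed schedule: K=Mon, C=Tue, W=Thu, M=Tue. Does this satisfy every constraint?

Invalid. W must be scheduled before K.

W must be scheduled before M — violated.
M happens in the same day as C — holds.
C must come after W — violated.
W must be scheduled before K — violated.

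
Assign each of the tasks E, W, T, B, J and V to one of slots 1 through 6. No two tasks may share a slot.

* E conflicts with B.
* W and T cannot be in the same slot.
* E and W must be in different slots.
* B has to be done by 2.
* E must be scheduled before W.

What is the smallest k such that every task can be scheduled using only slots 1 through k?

6 slots

The precedence chain requires at least 2 distinct slots.
With at most 1 per slot and 6 tasks, at least 6 slots are needed.
6 works (last occupied slot: 6): for example W=3, B=1, V=6, T=4, J=5, E=2.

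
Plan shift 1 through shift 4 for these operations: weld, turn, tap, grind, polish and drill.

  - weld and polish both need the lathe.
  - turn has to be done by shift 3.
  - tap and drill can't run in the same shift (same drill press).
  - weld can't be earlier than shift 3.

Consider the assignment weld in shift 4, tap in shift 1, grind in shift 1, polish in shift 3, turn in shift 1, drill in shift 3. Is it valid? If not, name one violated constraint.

weld can't be earlier than shift 3 — holds.
tap and drill can't run in the same shift (same drill press) — holds.
weld and polish both need the lathe — holds.
turn has to be done by shift 3 — holds.

Valid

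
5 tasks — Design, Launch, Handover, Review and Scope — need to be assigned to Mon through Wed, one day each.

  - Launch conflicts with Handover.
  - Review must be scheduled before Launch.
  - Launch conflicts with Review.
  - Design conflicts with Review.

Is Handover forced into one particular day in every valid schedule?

No

Handover can be Mon (e.g. Launch=Tue; Scope=Mon; Handover=Mon; Review=Mon; Design=Tue) or Tue (e.g. Launch in Wed, Design in Tue, Scope in Mon, Handover in Tue, Review in Mon).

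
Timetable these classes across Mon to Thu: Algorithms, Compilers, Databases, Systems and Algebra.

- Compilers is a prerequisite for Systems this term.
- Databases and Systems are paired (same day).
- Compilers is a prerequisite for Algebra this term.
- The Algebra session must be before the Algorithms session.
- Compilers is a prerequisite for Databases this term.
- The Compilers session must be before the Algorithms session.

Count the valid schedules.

11

Splitting on Algorithms: it can be Wed (3), Thu (8). Listing each branch's schedules as (Compilers, Databases, Systems, Algebra):
Algorithms=Wed: (Mon,Tue,Tue,Tue) (Mon,Wed,Wed,Tue) (Mon,Thu,Thu,Tue) — 3.
Algorithms=Thu: (Mon,Tue,Tue,Tue) (Mon,Tue,Tue,Wed) (Mon,Wed,Wed,Tue) (Mon,Wed,Wed,Wed) (Mon,Thu,Thu,Tue) (Mon,Thu,Thu,Wed) (Tue,Wed,Wed,Wed) (Tue,Thu,Thu,Wed) — 8.
Summing: 3 + 8 = 11.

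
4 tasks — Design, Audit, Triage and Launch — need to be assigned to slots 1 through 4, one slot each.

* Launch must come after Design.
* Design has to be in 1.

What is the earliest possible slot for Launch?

2

Precedence pushes Launch to at least 2.
Launch at 2 is achievable: Design -> 1; Audit -> 1; Launch -> 2; Triage -> 1.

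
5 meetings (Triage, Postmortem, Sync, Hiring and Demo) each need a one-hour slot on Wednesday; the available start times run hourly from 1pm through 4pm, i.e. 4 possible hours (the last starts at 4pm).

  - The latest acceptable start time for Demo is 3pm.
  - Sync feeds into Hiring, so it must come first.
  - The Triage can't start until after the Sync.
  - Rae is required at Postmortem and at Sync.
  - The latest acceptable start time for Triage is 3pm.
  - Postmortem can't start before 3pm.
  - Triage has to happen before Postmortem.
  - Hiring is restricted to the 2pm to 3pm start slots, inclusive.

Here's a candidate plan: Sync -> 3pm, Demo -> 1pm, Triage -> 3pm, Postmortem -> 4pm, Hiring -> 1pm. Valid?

Sync feeds into Hiring, so it must come first — violated.
The Triage can't start until after the Sync — violated.
Hiring is restricted to the 2pm to 3pm start slots, inclusive — violated.
Rae is required at Postmortem and at Sync — holds.
The latest acceptable start time for Triage is 3pm — holds.
Triage has to happen before Postmortem — holds.
Postmortem can't start before 3pm — holds.
The latest acceptable start time for Demo is 3pm — holds.

No. Sync feeds into Hiring, so it must come first is not satisfied.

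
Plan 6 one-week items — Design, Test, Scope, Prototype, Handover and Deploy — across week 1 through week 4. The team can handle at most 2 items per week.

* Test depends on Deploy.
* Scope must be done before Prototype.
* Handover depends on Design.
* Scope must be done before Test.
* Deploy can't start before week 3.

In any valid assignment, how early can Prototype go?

Precedence pushes Prototype to at least week 2.
Prototype at week 2 is achievable: Deploy=week 3, Test=week 4, Prototype=week 2, Design=week 1, Scope=week 1, Handover=week 2.

week 2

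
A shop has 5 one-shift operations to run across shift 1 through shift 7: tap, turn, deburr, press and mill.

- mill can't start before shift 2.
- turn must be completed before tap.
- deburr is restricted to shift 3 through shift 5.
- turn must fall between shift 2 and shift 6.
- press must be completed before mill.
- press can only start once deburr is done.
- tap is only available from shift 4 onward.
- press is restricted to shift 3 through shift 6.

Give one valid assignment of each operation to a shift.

tap in shift 4, mill in shift 5, press in shift 4, turn in shift 2, deburr in shift 3

Checking: turn(shift 2) before tap(shift 4); deburr(shift 3) before press(shift 4); press(shift 4) before mill(shift 5); press=shift 4 in [shift 3,shift 6]; turn=shift 2 in [shift 2,shift 6]; deburr=shift 3 in [shift 3,shift 5]; tap=shift 4 in [shift 4,shift 7]; mill=shift 5 in [shift 2,shift 7].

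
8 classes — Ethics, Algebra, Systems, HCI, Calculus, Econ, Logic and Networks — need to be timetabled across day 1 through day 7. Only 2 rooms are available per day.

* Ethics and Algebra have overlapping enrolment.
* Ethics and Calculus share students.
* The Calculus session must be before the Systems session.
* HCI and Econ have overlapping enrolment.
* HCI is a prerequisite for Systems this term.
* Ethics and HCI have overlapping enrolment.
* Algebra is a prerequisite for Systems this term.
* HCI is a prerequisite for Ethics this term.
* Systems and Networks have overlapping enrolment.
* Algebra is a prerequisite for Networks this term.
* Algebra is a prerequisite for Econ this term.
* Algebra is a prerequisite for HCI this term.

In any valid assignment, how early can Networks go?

day 2

Precedence pushes Networks to at least day 2.
Networks at day 2 is achievable: HCI in day 2, Algebra in day 1, Calculus in day 1, Ethics in day 3, Econ in day 4, Networks in day 2, Logic in day 4, Systems in day 3.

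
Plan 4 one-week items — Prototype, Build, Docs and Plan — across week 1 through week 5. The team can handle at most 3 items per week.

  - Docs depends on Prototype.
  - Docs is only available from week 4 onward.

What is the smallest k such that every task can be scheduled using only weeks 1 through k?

4 weeks

The precedence chain requires at least 2 distinct weeks.
With at most 3 per week and 4 tasks, at least 2 weeks are needed.
Docs can't be placed before week 4, so the schedule must run through at least week 4.
4 works (last occupied week: week 4): for example Build=week 1; Plan=week 1; Docs=week 4; Prototype=week 1.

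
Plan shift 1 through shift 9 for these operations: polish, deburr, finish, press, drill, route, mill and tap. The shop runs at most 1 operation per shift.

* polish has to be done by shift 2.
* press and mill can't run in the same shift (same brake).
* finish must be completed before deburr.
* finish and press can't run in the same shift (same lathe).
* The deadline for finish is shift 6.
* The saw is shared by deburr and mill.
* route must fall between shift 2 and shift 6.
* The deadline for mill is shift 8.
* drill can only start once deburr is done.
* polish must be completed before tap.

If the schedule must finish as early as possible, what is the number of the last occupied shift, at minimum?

The precedence chain requires at least 3 distinct shifts.
With at most 1 per shift and 8 operations, at least 8 shifts are needed.
8 works (last occupied shift: shift 8): for example finish=shift 3, tap=shift 6, press=shift 7, deburr=shift 4, polish=shift 1, route=shift 2, drill=shift 5, mill=shift 8.

8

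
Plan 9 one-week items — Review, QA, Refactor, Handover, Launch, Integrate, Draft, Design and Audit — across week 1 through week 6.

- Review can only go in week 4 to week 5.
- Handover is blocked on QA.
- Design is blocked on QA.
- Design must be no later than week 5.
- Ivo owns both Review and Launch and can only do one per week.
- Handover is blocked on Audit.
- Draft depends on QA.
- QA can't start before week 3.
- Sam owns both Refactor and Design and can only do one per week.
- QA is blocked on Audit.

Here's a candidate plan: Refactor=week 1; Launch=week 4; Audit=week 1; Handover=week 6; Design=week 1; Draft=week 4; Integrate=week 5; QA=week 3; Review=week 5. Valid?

Design must be no later than week 5 — holds.
Handover is blocked on Audit — holds.
Design is blocked on QA — violated.
QA can't start before week 3 — holds.
Ivo owns both Review and Launch and can only do one per week — holds.
Draft depends on QA — holds.
QA is blocked on Audit — holds.
Review can only go in week 4 to week 5 — holds.
Sam owns both Refactor and Design and can only do one per week — violated.
Handover is blocked on QA — holds.

Invalid. Sam owns both Refactor and Design and can only do one per week.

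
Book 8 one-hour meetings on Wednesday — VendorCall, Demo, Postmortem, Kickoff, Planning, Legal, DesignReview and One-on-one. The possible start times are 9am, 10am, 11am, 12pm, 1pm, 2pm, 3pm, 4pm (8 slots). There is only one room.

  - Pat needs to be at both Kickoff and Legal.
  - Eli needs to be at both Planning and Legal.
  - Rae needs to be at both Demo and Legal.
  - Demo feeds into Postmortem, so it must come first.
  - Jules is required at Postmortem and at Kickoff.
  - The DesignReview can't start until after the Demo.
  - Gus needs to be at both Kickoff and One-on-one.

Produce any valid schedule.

VendorCall=12pm; Postmortem=10am; Demo=9am; Legal=3pm; Planning=2pm; DesignReview=11am; One-on-one=4pm; Kickoff=1pm

Checking: Demo(9am) before Postmortem(10am); Demo(9am) before DesignReview(11am); Kickoff(1pm) != One-on-one(4pm); Postmortem(10am) != Kickoff(1pm); Planning(2pm) != Legal(3pm); Kickoff(1pm) != Legal(3pm); Demo(9am) != Legal(3pm); max 1 per slot (cap 1).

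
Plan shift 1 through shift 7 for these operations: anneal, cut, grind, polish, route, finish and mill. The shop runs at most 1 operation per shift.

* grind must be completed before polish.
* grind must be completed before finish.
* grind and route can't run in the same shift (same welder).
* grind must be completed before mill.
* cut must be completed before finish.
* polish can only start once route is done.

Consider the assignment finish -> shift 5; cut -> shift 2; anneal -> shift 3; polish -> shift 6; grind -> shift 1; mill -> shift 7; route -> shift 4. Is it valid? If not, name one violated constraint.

grind and route can't run in the same shift (same welder) — holds.
grind must be completed before finish — holds.
The shop runs at most 1 operation per shift — holds.
grind must be completed before mill — holds.
polish can only start once route is done — holds.
grind must be completed before polish — holds.
cut must be completed before finish — holds.

Yes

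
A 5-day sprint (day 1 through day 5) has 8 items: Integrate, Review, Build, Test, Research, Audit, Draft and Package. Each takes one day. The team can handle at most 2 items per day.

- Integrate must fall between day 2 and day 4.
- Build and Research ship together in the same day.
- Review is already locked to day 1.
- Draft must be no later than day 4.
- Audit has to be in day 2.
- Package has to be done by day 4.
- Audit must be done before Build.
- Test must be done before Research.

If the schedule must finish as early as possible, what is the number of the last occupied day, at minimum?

day 4

The precedence chain requires at least 2 distinct days.
With at most 2 per day and 8 work items, at least 4 days are needed.
Propagating the time windows through the other constraints, Build can't land before day 3, so the schedule must run through at least day 3.
4 works (last occupied day: day 4): for example Integrate in day 2, Draft in day 4, Review in day 1, Research in day 3, Build in day 3, Test in day 1, Package in day 4, Audit in day 2.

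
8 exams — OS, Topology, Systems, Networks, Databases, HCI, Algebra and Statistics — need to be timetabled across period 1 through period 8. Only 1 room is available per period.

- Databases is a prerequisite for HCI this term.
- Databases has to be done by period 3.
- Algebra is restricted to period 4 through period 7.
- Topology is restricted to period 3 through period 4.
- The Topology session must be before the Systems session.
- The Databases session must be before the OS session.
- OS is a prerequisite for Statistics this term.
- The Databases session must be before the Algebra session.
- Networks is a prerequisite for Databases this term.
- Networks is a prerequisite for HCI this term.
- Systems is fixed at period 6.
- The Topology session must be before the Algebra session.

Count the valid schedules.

15

Splitting on OS: it can be period 3 (4), period 4 (4), period 5 (4), period 7 (3). Listing each branch's schedules as (Topology, Systems, Networks, Databases, HCI, Algebra, Statistics) by period number:
OS=period 3: (4,6,1,2,5,7,8) (4,6,1,2,7,5,8) (4,6,1,2,8,5,7) (4,6,1,2,8,7,5) — 4.
OS=period 4: (3,6,1,2,5,7,8) (3,6,1,2,7,5,8) (3,6,1,2,8,5,7) (3,6,1,2,8,7,5) — 4.
OS=period 5: (3,6,1,2,4,7,8) (3,6,1,2,7,4,8) (3,6,1,2,8,4,7) (4,6,1,2,3,7,8) — 4.
OS=period 7: (3,6,1,2,4,5,8) (3,6,1,2,5,4,8) (4,6,1,2,3,5,8) — 3.
Summing: 4 + 4 + 4 + 3 = 15.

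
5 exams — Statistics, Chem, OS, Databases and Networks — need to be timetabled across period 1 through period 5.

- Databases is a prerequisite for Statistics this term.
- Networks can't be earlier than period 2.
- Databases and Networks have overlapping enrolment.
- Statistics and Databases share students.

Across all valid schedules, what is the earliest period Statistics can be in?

Precedence pushes Statistics to at least period 2.
Statistics at period 2 is achievable: OS=period 1; Chem=period 1; Databases=period 1; Statistics=period 2; Networks=period 2.

period 2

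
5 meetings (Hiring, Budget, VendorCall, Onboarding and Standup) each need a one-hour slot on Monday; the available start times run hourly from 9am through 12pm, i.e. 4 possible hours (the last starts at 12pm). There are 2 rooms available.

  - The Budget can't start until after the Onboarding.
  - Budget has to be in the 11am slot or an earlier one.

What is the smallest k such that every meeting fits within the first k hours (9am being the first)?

The precedence chain requires at least 2 distinct hours.
With at most 2 per hour and 5 meetings, at least 3 hours are needed.
3 works (last occupied hour: 11am): for example Standup in 11am, Onboarding in 9am, Hiring in 9am, Budget in 10am, VendorCall in 10am.

3 hours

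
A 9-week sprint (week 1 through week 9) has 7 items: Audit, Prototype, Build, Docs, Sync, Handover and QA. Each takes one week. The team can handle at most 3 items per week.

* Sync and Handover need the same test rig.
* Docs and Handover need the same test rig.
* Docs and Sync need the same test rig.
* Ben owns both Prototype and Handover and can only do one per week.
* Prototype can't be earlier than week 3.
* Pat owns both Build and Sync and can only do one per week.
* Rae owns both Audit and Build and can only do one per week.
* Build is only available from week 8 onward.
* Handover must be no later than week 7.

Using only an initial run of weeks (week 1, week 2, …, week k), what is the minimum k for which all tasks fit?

With at most 3 per week and 7 tasks, at least 3 weeks are needed.
Build can't be placed before week 8, so the schedule must run through at least week 8.
8 works (last occupied week: week 8): for example Docs in week 2; Prototype in week 3; Build in week 8; QA in week 1; Handover in week 1; Audit in week 1; Sync in week 3.

8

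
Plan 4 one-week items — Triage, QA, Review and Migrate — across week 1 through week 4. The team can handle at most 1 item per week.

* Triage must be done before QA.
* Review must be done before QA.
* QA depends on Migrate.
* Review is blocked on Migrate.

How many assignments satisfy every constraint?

3

Enumerating: Migrate in week 1, QA in week 4, Triage in week 3, Review in week 2 | Triage in week 2, QA in week 4, Review in week 3, Migrate in week 1 | Review -> week 3, Triage -> week 1, Migrate -> week 2, QA -> week 4.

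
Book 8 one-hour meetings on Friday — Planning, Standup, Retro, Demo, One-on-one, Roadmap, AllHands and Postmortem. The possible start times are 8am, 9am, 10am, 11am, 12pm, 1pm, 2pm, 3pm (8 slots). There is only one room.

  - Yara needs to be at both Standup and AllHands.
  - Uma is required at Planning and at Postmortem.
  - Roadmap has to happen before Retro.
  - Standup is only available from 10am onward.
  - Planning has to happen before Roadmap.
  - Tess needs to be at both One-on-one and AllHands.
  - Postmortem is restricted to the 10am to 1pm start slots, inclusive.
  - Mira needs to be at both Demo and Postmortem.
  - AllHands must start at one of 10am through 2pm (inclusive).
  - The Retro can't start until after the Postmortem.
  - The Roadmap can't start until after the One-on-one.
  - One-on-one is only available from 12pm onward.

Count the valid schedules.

36

Splitting on Planning: it can be 8am (18), 9am (18). Listing each branch's schedules as (Standup, Retro, Demo, One-on-one, Roadmap, AllHands, Postmortem):
Planning=8am: (10am,3pm,9am,12pm,1pm,2pm,11am) (10am,3pm,9am,12pm,2pm,11am,1pm) (10am,3pm,9am,12pm,2pm,1pm,11am) (10am,3pm,9am,1pm,2pm,11am,12pm) (10am,3pm,9am,1pm,2pm,12pm,11am) (11am,3pm,9am,12pm,1pm,2pm,10am) (11am,3pm,9am,12pm,2pm,10am,1pm) (11am,3pm,9am,12pm,2pm,1pm,10am) (11am,3pm,9am,1pm,2pm,10am,12pm) (11am,3pm,9am,1pm,2pm,12pm,10am) (12pm,3pm,9am,1pm,2pm,10am,11am) (12pm,3pm,9am,1pm,2pm,11am,10am) (1pm,3pm,9am,12pm,2pm,10am,11am) (1pm,3pm,9am,12pm,2pm,11am,10am) (2pm,3pm,9am,12pm,1pm,10am,11am) (2pm,3pm,9am,12pm,1pm,11am,10am) (3pm,2pm,9am,12pm,1pm,10am,11am) (3pm,2pm,9am,12pm,1pm,11am,10am) — 18.
Planning=9am: (10am,3pm,8am,12pm,1pm,2pm,11am) (10am,3pm,8am,12pm,2pm,11am,1pm) (10am,3pm,8am,12pm,2pm,1pm,11am) (10am,3pm,8am,1pm,2pm,11am,12pm) (10am,3pm,8am,1pm,2pm,12pm,11am) (11am,3pm,8am,12pm,1pm,2pm,10am) (11am,3pm,8am,12pm,2pm,10am,1pm) (11am,3pm,8am,12pm,2pm,1pm,10am) (11am,3pm,8am,1pm,2pm,10am,12pm) (11am,3pm,8am,1pm,2pm,12pm,10am) (12pm,3pm,8am,1pm,2pm,10am,11am) (12pm,3pm,8am,1pm,2pm,11am,10am) (1pm,3pm,8am,12pm,2pm,10am,11am) (1pm,3pm,8am,12pm,2pm,11am,10am) (2pm,3pm,8am,12pm,1pm,10am,11am) (2pm,3pm,8am,12pm,1pm,11am,10am) (3pm,2pm,8am,12pm,1pm,10am,11am) (3pm,2pm,8am,12pm,1pm,11am,10am) — 18.
Summing: 18 + 18 = 36.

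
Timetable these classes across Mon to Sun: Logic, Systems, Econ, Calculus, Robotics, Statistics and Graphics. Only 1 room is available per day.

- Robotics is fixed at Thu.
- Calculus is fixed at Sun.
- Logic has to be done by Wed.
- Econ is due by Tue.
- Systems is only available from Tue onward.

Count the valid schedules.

Splitting on Logic: it can be Mon (6), Tue (6), Wed (10). Listing each branch's schedules as (Systems, Econ, Calculus, Robotics, Statistics, Graphics):
Logic=Mon: (Wed,Tue,Sun,Thu,Fri,Sat) (Wed,Tue,Sun,Thu,Sat,Fri) (Fri,Tue,Sun,Thu,Wed,Sat) (Fri,Tue,Sun,Thu,Sat,Wed) (Sat,Tue,Sun,Thu,Wed,Fri) (Sat,Tue,Sun,Thu,Fri,Wed) — 6.
Logic=Tue: (Wed,Mon,Sun,Thu,Fri,Sat) (Wed,Mon,Sun,Thu,Sat,Fri) (Fri,Mon,Sun,Thu,Wed,Sat) (Fri,Mon,Sun,Thu,Sat,Wed) (Sat,Mon,Sun,Thu,Wed,Fri) (Sat,Mon,Sun,Thu,Fri,Wed) — 6.
Logic=Wed: (Tue,Mon,Sun,Thu,Fri,Sat) (Tue,Mon,Sun,Thu,Sat,Fri) (Fri,Mon,Sun,Thu,Tue,Sat) (Fri,Mon,Sun,Thu,Sat,Tue) (Fri,Tue,Sun,Thu,Mon,Sat) (Fri,Tue,Sun,Thu,Sat,Mon) (Sat,Mon,Sun,Thu,Tue,Fri) (Sat,Mon,Sun,Thu,Fri,Tue) (Sat,Tue,Sun,Thu,Mon,Fri) (Sat,Tue,Sun,Thu,Fri,Mon) — 10.
Summing: 6 + 6 + 10 = 22.

22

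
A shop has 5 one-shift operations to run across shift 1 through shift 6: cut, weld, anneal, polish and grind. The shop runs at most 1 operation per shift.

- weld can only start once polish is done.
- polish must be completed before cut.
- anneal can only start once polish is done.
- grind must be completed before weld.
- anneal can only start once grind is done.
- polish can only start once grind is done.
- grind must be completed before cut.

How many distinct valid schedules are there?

Splitting on cut: it can be shift 3 (6), shift 4 (10), shift 5 (10), shift 6 (10). Listing each branch's schedules as (weld, anneal, polish, grind) by shift number:
cut=shift 3: (4,5,2,1) (4,6,2,1) (5,4,2,1) (5,6,2,1) (6,4,2,1) (6,5,2,1) — 6.
cut=shift 4: (3,5,2,1) (3,6,2,1) (5,3,2,1) (5,6,2,1) (5,6,3,1) (5,6,3,2) (6,3,2,1) (6,5,2,1) (6,5,3,1) (6,5,3,2) — 10.
cut=shift 5: (3,4,2,1) (3,6,2,1) (4,3,2,1) (4,6,2,1) (4,6,3,1) (4,6,3,2) (6,3,2,1) (6,4,2,1) (6,4,3,1) (6,4,3,2) — 10.
cut=shift 6: (3,4,2,1) (3,5,2,1) (4,3,2,1) (4,5,2,1) (4,5,3,1) (4,5,3,2) (5,3,2,1) (5,4,2,1) (5,4,3,1) (5,4,3,2) — 10.
Summing: 6 + 10 + 10 + 10 = 36.

36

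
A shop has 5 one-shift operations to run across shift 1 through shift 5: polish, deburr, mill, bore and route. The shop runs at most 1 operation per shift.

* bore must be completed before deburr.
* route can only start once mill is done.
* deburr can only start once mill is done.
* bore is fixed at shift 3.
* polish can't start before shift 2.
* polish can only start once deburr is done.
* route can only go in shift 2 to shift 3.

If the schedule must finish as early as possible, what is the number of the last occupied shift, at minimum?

The precedence chain requires at least 3 distinct shifts.
With at most 1 per shift and 5 operations, at least 5 shifts are needed.
Propagating the time windows through the other constraints, polish can't land before shift 5, so the schedule must run through at least shift 5.
5 works (last occupied shift: shift 5): for example mill=shift 1; deburr=shift 4; bore=shift 3; route=shift 2; polish=shift 5.

5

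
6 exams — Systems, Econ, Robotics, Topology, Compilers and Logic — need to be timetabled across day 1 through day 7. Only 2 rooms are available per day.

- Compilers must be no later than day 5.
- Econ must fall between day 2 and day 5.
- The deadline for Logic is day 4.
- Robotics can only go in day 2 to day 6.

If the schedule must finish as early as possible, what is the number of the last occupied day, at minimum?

day 3

With at most 2 per day and 6 exams, at least 3 days are needed.
Econ can't be placed before day 2, so the schedule must run through at least day 2.
3 works (last occupied day: day 3): for example Systems -> day 1; Topology -> day 1; Econ -> day 2; Compilers -> day 3; Logic -> day 3; Robotics -> day 2.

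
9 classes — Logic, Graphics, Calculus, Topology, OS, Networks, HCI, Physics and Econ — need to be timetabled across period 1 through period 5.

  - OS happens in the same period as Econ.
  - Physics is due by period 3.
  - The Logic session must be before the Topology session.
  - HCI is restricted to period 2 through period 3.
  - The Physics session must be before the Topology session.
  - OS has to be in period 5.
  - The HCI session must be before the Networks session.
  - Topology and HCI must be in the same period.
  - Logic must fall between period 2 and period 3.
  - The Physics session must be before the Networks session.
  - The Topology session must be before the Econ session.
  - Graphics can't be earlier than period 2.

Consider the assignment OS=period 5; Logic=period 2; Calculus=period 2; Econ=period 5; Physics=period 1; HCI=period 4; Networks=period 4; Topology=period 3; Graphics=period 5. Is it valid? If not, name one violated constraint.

OS has to be in period 5 — holds.
The Physics session must be before the Topology session — holds.
OS happens in the same period as Econ — holds.
Topology and HCI must be in the same period — violated.
The Physics session must be before the Networks session — holds.
The HCI session must be before the Networks session — violated.
Logic must fall between period 2 and period 3 — holds.
Graphics can't be earlier than period 2 — holds.
The Logic session must be before the Topology session — holds.
Physics is due by period 3 — holds.
The Topology session must be before the Econ session — holds.
HCI is restricted to period 2 through period 3 — violated.

Invalid. HCI is restricted to period 2 through period 3.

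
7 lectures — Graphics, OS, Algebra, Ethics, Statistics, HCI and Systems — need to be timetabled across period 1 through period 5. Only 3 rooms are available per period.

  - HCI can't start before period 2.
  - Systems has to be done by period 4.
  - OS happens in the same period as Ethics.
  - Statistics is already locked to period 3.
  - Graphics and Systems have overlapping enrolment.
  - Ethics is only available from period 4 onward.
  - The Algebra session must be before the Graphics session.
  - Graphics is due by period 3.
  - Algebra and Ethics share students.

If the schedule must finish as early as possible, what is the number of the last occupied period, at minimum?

4

The precedence chain requires at least 2 distinct periods.
With at most 3 per period and 7 lectures, at least 3 periods are needed.
Ethics can't be placed before period 4, so the schedule must run through at least period 4.
4 works (last occupied period: period 4): for example OS=period 4, Ethics=period 4, Statistics=period 3, Algebra=period 1, HCI=period 2, Systems=period 1, Graphics=period 2.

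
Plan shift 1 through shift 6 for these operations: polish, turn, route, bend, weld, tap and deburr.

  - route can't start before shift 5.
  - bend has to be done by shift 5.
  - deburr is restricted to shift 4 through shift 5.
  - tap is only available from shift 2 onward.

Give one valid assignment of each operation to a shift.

bend in shift 1; weld in shift 1; deburr in shift 4; tap in shift 2; polish in shift 1; route in shift 5; turn in shift 1

Checking: tap=shift 2 in [shift 2,shift 6]; deburr=shift 4 in [shift 4,shift 5]; bend=shift 1 in [shift 1,shift 5]; route=shift 5 in [shift 5,shift 6].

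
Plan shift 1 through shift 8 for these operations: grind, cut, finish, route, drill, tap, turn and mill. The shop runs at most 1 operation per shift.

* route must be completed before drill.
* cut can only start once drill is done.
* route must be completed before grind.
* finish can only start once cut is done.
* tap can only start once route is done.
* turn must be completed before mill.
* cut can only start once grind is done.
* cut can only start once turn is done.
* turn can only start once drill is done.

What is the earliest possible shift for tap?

shift 2

Precedence pushes tap to at least shift 2.
tap at shift 2 is achievable: tap in shift 2, mill in shift 8, drill in shift 3, finish in shift 7, cut in shift 6, route in shift 1, grind in shift 5, turn in shift 4.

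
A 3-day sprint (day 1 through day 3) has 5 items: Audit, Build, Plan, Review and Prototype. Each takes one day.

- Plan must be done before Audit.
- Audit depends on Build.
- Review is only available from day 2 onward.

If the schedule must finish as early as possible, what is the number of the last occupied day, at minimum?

The precedence chain requires at least 2 distinct days.
2 works (last occupied day: day 2): for example Prototype in day 1, Build in day 1, Review in day 2, Plan in day 1, Audit in day 2.

2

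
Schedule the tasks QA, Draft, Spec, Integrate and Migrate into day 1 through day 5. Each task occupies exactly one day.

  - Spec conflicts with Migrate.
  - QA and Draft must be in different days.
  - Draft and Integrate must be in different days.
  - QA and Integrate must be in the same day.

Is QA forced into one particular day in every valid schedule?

No

QA can be day 1 (e.g. Migrate=day 2; Draft=day 2; QA=day 1; Spec=day 1; Integrate=day 1) or day 2 (e.g. Integrate in day 2; Draft in day 1; QA in day 2; Spec in day 1; Migrate in day 2).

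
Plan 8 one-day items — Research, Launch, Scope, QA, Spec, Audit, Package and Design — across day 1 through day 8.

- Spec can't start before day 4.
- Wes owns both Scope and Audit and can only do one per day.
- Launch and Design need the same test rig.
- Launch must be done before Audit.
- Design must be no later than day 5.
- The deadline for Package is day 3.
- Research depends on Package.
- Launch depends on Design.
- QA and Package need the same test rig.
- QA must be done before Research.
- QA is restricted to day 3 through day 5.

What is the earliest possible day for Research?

day 4

Precedence pushes Research to at least day 4.
Research at day 4 is achievable: Audit in day 3, Package in day 1, Spec in day 4, Research in day 4, QA in day 3, Launch in day 2, Design in day 1, Scope in day 1.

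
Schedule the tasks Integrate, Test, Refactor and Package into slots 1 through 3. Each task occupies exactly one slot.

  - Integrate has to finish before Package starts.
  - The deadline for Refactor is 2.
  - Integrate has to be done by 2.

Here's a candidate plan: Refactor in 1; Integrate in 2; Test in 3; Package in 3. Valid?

Yes

Integrate has to be done by 2 — holds.
Integrate has to finish before Package starts — holds.
The deadline for Refactor is 2 — holds.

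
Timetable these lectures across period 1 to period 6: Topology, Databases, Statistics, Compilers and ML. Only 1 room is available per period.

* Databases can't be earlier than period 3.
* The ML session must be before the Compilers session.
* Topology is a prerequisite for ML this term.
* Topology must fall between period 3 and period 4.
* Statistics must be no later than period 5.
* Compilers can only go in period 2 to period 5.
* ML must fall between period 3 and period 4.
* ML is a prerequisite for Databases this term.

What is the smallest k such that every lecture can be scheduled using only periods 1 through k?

The precedence chain requires at least 3 distinct periods.
With at most 1 per period and 5 lectures, at least 5 periods are needed.
Propagating the time windows through the other constraints, Databases can't land before period 5, so the schedule must run through at least period 5.
Could 5 periods be enough, i.e. nothing placed later than period 5? No: Topology's window within 5 periods is {period 3, period 4}; Databases's window within 5 periods is {period 3, period 4, period 5}; Compilers's window within 5 periods is {period 2, period 3, period 4, period 5}; ML's window within 5 periods is {period 3, period 4}; Compilers must come after ML (at period 3 or later) → {period 4, period 5}; Databases must come after ML (at period 3 or later) → {period 4, period 5}; ML must come after Topology (at period 3 or later) → {period 4}; Databases can't use period 4, already full with ML (limit 1) → {period 5}; Compilers can't use period 4, already full with ML (limit 1) → {period 5}; that puts Databases and Compilers all in period 5 — more than 1 per period.
So 5 periods is not enough.
6 works (last occupied period: period 6): for example Statistics -> period 1; Compilers -> period 5; Databases -> period 6; ML -> period 4; Topology -> period 3.

6 periods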